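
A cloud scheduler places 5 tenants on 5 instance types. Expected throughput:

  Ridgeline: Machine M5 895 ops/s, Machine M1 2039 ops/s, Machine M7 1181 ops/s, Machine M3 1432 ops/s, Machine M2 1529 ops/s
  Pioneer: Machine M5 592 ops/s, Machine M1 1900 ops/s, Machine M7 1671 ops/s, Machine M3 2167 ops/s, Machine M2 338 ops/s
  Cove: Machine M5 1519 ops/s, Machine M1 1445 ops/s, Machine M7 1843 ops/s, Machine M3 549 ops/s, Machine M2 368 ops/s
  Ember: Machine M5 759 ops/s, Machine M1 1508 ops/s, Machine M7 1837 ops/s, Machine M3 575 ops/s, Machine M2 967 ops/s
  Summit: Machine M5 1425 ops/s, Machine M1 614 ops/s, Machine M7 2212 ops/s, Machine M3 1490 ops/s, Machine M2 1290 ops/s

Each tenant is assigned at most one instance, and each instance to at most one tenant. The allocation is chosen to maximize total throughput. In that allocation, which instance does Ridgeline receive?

Ridgeline receives Machine M2.

Optimal: Ridgeline→Machine M2 (1529 ops/s), Pioneer→Machine M3 (2167 ops/s), Cove→Machine M5 (1519 ops/s), Ember→Machine M1 (1508 ops/s), Summit→Machine M7 (2212 ops/s) — total 1529+2167+1519+1508+2212 = 8935 ops/s.
Max-entry greedy (repeatedly take the single best remaining cell) gives 8904 ops/s, worse by 31.
Swapping Cove↔Ridgeline (Cove→Machine M2 368 ops/s, Ridgeline→Machine M5 895 ops/s) loses 1785.
Checked against all permutations: 8935 ops/s is optimal.
Ridgeline's own top instance is Machine M1 (2039 ops/s), but forcing Ridgeline→Machine M1 and reassigning the rest optimally gives only 8904 ops/s — worse by 31.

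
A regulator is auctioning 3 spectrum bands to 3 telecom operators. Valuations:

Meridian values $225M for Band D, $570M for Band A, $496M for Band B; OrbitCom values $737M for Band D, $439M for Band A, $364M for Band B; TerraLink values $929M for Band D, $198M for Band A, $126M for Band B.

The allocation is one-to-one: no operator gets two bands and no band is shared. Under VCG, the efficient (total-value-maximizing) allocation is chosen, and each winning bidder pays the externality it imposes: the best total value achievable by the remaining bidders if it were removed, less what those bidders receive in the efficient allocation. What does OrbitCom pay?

Efficient allocation: Meridian→Band B ($496M), OrbitCom→Band A ($439M), TerraLink→Band D ($929M); total welfare W = $1864M.
OrbitCom receives Band A at value $439M, so the others get W − 439 = $1425M.
Without OrbitCom: best allocation of the remaining 2 bidders over all 3 bands is Meridian→Band A ($570M), TerraLink→Band D ($929M), total $1499M.
VCG payment = (others' best without OrbitCom) − (others' welfare with OrbitCom) = 1499 − 1425 = $74M.

OrbitCom pays $74M.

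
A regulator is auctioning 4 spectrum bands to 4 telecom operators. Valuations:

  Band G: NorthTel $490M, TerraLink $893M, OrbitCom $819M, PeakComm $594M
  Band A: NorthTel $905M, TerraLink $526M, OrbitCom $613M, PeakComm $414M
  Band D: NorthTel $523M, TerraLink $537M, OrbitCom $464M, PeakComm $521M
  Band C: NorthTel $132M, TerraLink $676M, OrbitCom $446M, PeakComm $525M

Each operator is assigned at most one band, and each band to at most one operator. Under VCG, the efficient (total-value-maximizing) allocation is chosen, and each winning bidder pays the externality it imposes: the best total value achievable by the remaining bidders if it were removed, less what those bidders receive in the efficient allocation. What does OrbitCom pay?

Efficient allocation: NorthTel→Band A ($905M), TerraLink→Band C ($676M), OrbitCom→Band G ($819M), PeakComm→Band D ($521M); total welfare W = $2921M.
OrbitCom receives Band G at value $819M, so the others get W − 819 = $2102M.
Without OrbitCom: best allocation of the remaining 3 bidders over all 4 bands is NorthTel→Band A ($905M), TerraLink→Band G ($893M), PeakComm→Band C ($525M), total $2323M.
VCG payment = (others' best without OrbitCom) − (others' welfare with OrbitCom) = 2323 − 2102 = $221M.

OrbitCom pays $221M.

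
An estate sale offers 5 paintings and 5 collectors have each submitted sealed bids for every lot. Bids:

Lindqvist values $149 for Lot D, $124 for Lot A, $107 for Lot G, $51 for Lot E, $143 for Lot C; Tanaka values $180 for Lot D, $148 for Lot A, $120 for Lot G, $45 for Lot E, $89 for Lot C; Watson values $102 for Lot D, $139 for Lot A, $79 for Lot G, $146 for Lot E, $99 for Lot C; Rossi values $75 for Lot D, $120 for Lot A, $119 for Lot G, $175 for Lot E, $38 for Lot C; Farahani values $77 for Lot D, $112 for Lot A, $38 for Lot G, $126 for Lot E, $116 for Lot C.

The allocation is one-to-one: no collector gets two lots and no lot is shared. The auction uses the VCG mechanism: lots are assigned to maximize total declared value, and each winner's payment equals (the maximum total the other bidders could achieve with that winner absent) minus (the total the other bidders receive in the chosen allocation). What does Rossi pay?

Efficient allocation: Lindqvist→Lot G ($107), Tanaka→Lot D ($180), Watson→Lot A ($139), Rossi→Lot E ($175), Farahani→Lot C ($116); total welfare W = $717.
Rossi receives Lot E at value $175, so the others get W − 175 = $542.
Without Rossi: best allocation of the remaining 4 bidders over all 5 lots is Lindqvist→Lot C ($143), Tanaka→Lot D ($180), Watson→Lot A ($139), Farahani→Lot E ($126), total $588.
VCG payment = (others' best without Rossi) − (others' welfare with Rossi) = 588 − 542 = $46.

Rossi pays $46.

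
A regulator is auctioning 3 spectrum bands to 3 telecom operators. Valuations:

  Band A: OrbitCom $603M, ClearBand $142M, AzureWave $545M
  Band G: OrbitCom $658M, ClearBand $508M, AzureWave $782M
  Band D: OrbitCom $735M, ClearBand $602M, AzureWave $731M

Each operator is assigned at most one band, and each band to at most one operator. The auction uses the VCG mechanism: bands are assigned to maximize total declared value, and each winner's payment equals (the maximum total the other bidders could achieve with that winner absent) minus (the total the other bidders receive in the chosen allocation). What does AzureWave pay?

AzureWave pays $55M.

Efficient allocation: OrbitCom→Band A ($603M), ClearBand→Band D ($602M), AzureWave→Band G ($782M); total welfare W = $1987M.
AzureWave receives Band G at value $782M, so the others get W − 782 = $1205M.
Without AzureWave: best allocation of the remaining 2 bidders over all 3 bands is OrbitCom→Band G ($658M), ClearBand→Band D ($602M), total $1260M.
VCG payment = (others' best without AzureWave) − (others' welfare with AzureWave) = 1260 − 1205 = $55M.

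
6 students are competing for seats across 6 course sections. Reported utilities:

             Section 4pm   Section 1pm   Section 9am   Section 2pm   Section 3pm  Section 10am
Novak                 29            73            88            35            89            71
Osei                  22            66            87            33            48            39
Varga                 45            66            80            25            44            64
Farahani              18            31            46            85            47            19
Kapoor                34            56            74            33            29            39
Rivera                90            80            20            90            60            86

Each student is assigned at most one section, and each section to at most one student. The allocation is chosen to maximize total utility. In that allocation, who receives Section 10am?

Varga receives Section 10am.

This is a one-to-one assignment (maximum-weight bipartite matching).
Optimal: Novak→Section 3pm (89 points), Osei→Section 9am (87 points), Varga→Section 10am (64 points), Farahani→Section 2pm (85 points), Kapoor→Section 1pm (56 points), Rivera→Section 4pm (90 points) — total 89+87+64+85+56+90 = 471 points.
Max-entry greedy (repeatedly take the single best remaining cell) gives 456 points, worse by 15.
Swapping Osei↔Varga (Osei→Section 10am 39 points, Varga→Section 9am 80 points) loses 32.
Every other assignment is strictly worse.
Varga's own top section is Section 9am (80 points), but forcing Varga→Section 9am and reassigning the rest optimally gives only 449 points — worse by 22.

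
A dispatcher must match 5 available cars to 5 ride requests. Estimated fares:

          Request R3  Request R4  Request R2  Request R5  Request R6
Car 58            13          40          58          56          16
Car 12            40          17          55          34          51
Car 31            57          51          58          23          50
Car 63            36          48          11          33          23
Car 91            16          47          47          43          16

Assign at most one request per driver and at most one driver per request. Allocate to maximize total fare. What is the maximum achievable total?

Treat this as an assignment problem: match each driver to one request.
Optimal: Car 58→Request R5 ($56), Car 12→Request R6 ($51), Car 31→Request R3 ($57), Car 63→Request R4 ($48), Car 91→Request R2 ($47) — total 56+51+57+48+47 = $259.
Row-greedy (each driver in turn takes its best remaining request) gives $257, worse by 2.
Swapping Car 58↔Car 63 (Car 58→Request R4 $40, Car 63→Request R5 $33) loses 31.

Maximum total: $259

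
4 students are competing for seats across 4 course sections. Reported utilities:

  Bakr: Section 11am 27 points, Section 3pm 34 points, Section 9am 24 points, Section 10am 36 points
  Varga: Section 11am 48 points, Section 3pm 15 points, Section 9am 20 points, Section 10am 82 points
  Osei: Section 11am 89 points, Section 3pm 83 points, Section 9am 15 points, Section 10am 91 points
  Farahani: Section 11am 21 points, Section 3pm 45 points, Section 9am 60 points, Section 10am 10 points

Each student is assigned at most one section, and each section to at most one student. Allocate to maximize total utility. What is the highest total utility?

This is the linear assignment problem.
Optimal: Bakr→Section 3pm (34 points), Varga→Section 10am (82 points), Osei→Section 11am (89 points), Farahani→Section 9am (60 points) — total 34+82+89+60 = 265 points.
Max-entry greedy (repeatedly take the single best remaining cell) gives 233 points, worse by 32.

Max total: 265 points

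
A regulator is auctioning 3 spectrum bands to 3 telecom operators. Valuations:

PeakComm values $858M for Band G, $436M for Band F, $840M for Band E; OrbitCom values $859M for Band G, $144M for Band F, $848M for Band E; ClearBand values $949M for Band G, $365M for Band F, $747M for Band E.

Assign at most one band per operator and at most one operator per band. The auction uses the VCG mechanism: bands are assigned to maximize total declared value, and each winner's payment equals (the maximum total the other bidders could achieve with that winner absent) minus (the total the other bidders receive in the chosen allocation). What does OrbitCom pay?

OrbitCom pays $404M.

Efficient allocation: PeakComm→Band F ($436M), OrbitCom→Band E ($848M), ClearBand→Band G ($949M); total welfare W = $2233M.
OrbitCom receives Band E at value $848M, so the others get W − 848 = $1385M.
Without OrbitCom: best allocation of the remaining 2 bidders over all 3 bands is PeakComm→Band E ($840M), ClearBand→Band G ($949M), total $1789M.
VCG payment = (others' best without OrbitCom) − (others' welfare with OrbitCom) = 1789 − 1385 = $404M.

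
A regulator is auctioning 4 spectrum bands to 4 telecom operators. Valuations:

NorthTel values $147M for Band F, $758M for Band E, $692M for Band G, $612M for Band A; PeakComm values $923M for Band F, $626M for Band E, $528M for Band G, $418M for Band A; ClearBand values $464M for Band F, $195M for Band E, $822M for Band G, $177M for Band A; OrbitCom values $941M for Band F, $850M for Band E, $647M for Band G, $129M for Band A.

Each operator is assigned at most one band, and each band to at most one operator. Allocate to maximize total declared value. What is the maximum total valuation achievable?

This is the linear assignment problem.
Optimal: NorthTel→Band A ($612M), PeakComm→Band F ($923M), ClearBand→Band G ($822M), OrbitCom→Band E ($850M) — total 612+923+822+850 = $3207M.
Checked against all permutations: $3207M is optimal.

Max total: $3207M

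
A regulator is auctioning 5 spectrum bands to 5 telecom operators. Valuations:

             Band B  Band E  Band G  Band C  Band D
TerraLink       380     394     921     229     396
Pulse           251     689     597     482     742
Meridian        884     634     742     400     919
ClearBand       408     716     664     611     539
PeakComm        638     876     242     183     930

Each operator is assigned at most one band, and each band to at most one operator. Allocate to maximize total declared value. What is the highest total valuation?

This is a one-to-one assignment (maximum-weight bipartite matching).
Optimal: TerraLink→Band G ($921M), Pulse→Band E ($689M), Meridian→Band B ($884M), ClearBand→Band C ($611M), PeakComm→Band D ($930M) — total 921+689+884+611+930 = $4035M.
Column-greedy (each band in turn goes to its best remaining operator) gives $4034M, worse by 1.
Next-best assignment: TerraLink→Band G, Pulse→Band D, Meridian→Band B, ClearBand→Band C, PeakComm→Band E = $4034M.

Maximum total: $4035M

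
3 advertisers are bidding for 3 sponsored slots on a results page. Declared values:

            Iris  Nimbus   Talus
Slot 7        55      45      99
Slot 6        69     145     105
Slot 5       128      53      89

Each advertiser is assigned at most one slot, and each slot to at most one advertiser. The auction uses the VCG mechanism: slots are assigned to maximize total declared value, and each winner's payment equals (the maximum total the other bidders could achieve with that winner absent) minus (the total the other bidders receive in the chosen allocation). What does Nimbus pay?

Nimbus pays $6.

Efficient allocation: Iris→Slot 5 ($128), Nimbus→Slot 6 ($145), Talus→Slot 7 ($99); total welfare W = $372.
Nimbus receives Slot 6 at value $145, so the others get W − 145 = $227.
Without Nimbus: best allocation of the remaining 2 bidders over all 3 slots is Iris→Slot 5 ($128), Talus→Slot 6 ($105), total $233.
VCG payment = (others' best without Nimbus) − (others' welfare with Nimbus) = 233 − 227 = $6.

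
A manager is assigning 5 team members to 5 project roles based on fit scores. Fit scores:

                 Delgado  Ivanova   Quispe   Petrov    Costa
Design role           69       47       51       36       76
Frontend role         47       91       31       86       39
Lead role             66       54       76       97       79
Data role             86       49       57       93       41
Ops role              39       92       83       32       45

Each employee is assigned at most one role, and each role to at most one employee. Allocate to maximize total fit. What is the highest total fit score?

Max total: 433 pts

This is a one-to-one assignment (maximum-weight bipartite matching).
Optimal: Delgado→Data role (86 pts), Ivanova→Frontend role (91 pts), Quispe→Ops role (83 pts), Petrov→Lead role (97 pts), Costa→Design role (76 pts) — total 86+91+83+97+76 = 433 pts.
Max-entry greedy (repeatedly take the single best remaining cell) gives 382 pts, worse by 51.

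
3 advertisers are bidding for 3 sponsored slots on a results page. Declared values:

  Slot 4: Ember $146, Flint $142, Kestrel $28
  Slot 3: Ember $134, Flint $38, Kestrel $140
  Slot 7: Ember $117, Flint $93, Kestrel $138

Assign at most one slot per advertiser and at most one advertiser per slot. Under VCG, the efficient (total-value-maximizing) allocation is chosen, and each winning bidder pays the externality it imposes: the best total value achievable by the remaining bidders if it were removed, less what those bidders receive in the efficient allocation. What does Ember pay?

Ember pays $2.

Efficient allocation: Ember→Slot 3 ($134), Flint→Slot 4 ($142), Kestrel→Slot 7 ($138); total welfare W = $414.
Ember receives Slot 3 at value $134, so the others get W − 134 = $280.
Without Ember: best allocation of the remaining 2 bidders over all 3 slots is Flint→Slot 4 ($142), Kestrel→Slot 3 ($140), total $282.
VCG payment = (others' best without Ember) − (others' welfare with Ember) = 282 − 280 = $2.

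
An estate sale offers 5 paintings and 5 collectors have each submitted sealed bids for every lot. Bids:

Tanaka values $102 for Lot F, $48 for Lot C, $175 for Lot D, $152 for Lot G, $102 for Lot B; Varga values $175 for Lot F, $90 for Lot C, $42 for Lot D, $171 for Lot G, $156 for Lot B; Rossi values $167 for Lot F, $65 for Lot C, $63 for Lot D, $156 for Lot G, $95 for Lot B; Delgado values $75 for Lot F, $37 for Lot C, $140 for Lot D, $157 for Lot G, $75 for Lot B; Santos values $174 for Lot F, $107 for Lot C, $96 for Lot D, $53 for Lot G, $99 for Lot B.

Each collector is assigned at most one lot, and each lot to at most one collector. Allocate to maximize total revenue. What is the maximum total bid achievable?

Maximum total: $762

This is the linear assignment problem.
Optimal: Tanaka→Lot D ($175), Varga→Lot B ($156), Rossi→Lot F ($167), Delgado→Lot G ($157), Santos→Lot C ($107) — total 175+156+167+157+107 = $762.
Max-entry greedy (repeatedly take the single best remaining cell) gives $709, worse by 53.
No other one-to-one assignment exceeds $762.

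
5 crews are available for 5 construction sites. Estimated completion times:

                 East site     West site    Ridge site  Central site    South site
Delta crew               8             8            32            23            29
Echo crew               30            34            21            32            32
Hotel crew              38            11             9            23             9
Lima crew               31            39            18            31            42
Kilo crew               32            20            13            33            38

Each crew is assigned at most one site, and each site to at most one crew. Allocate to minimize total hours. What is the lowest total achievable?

Min total: 87 hours

Optimal: Delta crew→East site (8 hours), Echo crew→Central site (32 hours), Hotel crew→South site (9 hours), Lima crew→Ridge site (18 hours), Kilo crew→West site (20 hours) — total 8+32+9+18+20 = 87 hours.
Next-best assignment: Delta crew→East site, Echo crew→Ridge site, Hotel crew→South site, Lima crew→Central site, Kilo crew→West site = 89 hours.
Swapping Delta crew↔Hotel crew (Delta crew→South site 29 hours, Hotel crew→East site 38 hours) adds 50.
Every other assignment is strictly worse.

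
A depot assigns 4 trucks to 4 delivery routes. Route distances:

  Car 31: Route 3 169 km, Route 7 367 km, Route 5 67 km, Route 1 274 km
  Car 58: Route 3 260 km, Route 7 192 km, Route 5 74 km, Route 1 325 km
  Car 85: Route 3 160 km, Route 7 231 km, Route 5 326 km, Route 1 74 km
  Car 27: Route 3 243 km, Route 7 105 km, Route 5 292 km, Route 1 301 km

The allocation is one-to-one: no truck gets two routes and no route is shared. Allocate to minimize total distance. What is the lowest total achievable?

Minimum total: 422 km

Optimal: Car 31→Route 3 (169 km), Car 58→Route 5 (74 km), Car 85→Route 1 (74 km), Car 27→Route 7 (105 km) — total 169+74+74+105 = 422 km.
Min-entry greedy (repeatedly take the single cheapest remaining cell) gives 506 km, worse by 84.
Swapping Car 27↔Car 58 (Car 27→Route 5 292 km, Car 58→Route 7 192 km) adds 305.
Checked against all permutations: 422 km is optimal.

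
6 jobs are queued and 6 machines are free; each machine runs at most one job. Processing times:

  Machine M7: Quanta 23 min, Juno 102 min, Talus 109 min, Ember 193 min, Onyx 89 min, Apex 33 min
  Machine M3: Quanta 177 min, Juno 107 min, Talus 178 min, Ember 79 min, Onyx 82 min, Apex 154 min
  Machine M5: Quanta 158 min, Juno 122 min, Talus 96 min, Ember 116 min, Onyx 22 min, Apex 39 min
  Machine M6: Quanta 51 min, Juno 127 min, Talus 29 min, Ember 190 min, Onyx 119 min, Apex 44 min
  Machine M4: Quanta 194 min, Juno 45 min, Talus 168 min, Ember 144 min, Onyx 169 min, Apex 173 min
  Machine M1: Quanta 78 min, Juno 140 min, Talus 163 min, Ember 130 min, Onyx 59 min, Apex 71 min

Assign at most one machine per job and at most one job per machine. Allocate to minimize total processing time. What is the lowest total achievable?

Minimum total: 269 min

This is the linear assignment problem.
Optimal: Quanta→Machine M7 (23 min), Juno→Machine M4 (45 min), Talus→Machine M6 (29 min), Ember→Machine M3 (79 min), Onyx→Machine M5 (22 min), Apex→Machine M1 (71 min) — total 23+45+29+79+22+71 = 269 min.
Swapping Onyx↔Talus (Onyx→Machine M6 119 min, Talus→Machine M5 96 min) adds 164.
No other one-to-one assignment undercuts 269 min.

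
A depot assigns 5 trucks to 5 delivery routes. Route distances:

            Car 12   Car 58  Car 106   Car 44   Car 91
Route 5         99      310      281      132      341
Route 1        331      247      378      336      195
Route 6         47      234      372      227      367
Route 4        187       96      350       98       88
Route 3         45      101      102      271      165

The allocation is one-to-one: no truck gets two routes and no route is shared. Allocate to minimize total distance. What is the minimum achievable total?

Optimal: Car 12→Route 6 (47 km), Car 58→Route 4 (96 km), Car 106→Route 3 (102 km), Car 44→Route 5 (132 km), Car 91→Route 1 (195 km) — total 47+96+102+132+195 = 572 km.
Column-greedy (each route in turn goes to its cheapest remaining truck) gives 719 km, worse by 147.

Min total: 572 km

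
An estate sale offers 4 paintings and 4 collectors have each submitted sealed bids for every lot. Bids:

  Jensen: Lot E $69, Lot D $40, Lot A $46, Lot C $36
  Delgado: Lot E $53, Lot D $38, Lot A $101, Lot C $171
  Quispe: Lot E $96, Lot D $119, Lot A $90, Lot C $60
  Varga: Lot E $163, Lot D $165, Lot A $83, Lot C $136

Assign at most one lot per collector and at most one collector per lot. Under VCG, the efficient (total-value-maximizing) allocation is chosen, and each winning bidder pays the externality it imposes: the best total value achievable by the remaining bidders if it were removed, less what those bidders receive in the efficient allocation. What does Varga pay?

Varga pays $23.

Efficient allocation: Jensen→Lot A ($46), Delgado→Lot C ($171), Quispe→Lot D ($119), Varga→Lot E ($163); total welfare W = $499.
Varga receives Lot E at value $163, so the others get W − 163 = $336.
Without Varga: best allocation of the remaining 3 bidders over all 4 lots is Jensen→Lot E ($69), Delgado→Lot C ($171), Quispe→Lot D ($119), total $359.
VCG payment = (others' best without Varga) − (others' welfare with Varga) = 359 − 336 = $23.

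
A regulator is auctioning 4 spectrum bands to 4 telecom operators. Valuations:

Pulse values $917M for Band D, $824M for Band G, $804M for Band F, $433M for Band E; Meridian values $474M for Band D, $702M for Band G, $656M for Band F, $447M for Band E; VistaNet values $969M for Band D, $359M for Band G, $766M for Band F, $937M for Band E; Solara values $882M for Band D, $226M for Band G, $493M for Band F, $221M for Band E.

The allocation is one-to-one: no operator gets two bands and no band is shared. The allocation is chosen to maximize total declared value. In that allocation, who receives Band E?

VistaNet receives Band E.

Optimal: Pulse→Band F ($804M), Meridian→Band G ($702M), VistaNet→Band E ($937M), Solara→Band D ($882M) — total 804+702+937+882 = $3325M.
Row-greedy (each operator in turn takes its best remaining band) gives $3049M, worse by 276.
VistaNet's own top band is Band D ($969M), but forcing VistaNet→Band D and reassigning the rest optimally gives only $2733M — worse by 592.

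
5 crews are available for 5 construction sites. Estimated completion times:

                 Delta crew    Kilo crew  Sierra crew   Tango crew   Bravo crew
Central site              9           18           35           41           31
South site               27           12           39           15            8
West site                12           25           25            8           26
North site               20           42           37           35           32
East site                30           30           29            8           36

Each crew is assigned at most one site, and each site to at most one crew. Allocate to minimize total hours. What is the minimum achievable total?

Min total: 79 hours

Optimal: Delta crew→North site (20 hours), Kilo crew→Central site (18 hours), Sierra crew→West site (25 hours), Tango crew→East site (8 hours), Bravo crew→South site (8 hours) — total 20+18+25+8+8 = 79 hours.
Next-best assignment: Delta crew→West site, Kilo crew→Central site, Sierra crew→North site, Tango crew→East site, Bravo crew→South site = 83 hours.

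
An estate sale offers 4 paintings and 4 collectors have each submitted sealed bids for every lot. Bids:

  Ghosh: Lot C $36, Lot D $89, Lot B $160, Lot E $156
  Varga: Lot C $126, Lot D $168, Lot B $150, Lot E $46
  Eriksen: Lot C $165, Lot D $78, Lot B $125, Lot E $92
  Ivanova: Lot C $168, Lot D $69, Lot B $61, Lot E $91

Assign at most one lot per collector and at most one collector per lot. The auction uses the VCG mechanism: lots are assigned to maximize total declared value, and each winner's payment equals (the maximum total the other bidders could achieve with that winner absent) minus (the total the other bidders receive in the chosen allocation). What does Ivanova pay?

Ivanova pays $44.

Efficient allocation: Ghosh→Lot E ($156), Varga→Lot D ($168), Eriksen→Lot B ($125), Ivanova→Lot C ($168); total welfare W = $617.
Ivanova receives Lot C at value $168, so the others get W − 168 = $449.
Without Ivanova: best allocation of the remaining 3 bidders over all 4 lots is Ghosh→Lot B ($160), Varga→Lot D ($168), Eriksen→Lot C ($165), total $493.
VCG payment = (others' best without Ivanova) − (others' welfare with Ivanova) = 493 − 449 = $44.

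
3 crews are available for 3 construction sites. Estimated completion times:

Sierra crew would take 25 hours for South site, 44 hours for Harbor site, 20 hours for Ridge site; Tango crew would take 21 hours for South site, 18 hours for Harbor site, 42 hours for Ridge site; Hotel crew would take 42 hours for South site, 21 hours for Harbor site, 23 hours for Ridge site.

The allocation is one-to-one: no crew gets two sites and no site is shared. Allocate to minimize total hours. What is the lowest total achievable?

Optimal: Sierra crew→Ridge site (20 hours), Tango crew→South site (21 hours), Hotel crew→Harbor site (21 hours) — total 20+21+21 = 62 hours.
Min-entry greedy (repeatedly take the single cheapest remaining cell) gives 80 hours, worse by 18.
Next-best assignment: Sierra crew→South site, Tango crew→Harbor site, Hotel crew→Ridge site = 66 hours.
Swapping Sierra crew↔Hotel crew (Sierra crew→Harbor site 44 hours, Hotel crew→Ridge site 23 hours) adds 26.

Min total: 62 hours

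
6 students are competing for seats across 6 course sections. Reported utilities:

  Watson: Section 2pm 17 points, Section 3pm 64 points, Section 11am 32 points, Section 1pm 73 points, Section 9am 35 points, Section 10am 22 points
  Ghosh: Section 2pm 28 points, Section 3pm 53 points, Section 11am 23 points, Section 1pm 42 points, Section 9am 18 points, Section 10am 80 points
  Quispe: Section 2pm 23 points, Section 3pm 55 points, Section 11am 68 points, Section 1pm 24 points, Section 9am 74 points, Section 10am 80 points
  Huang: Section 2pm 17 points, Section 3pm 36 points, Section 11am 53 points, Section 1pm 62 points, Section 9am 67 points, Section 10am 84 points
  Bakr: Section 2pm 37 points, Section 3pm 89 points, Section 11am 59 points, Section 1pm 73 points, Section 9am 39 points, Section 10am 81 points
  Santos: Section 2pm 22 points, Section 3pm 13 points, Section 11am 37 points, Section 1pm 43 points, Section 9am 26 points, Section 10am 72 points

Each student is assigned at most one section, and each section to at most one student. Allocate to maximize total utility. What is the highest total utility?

Optimal: Watson→Section 1pm (73 points), Ghosh→Section 10am (80 points), Quispe→Section 11am (68 points), Huang→Section 9am (67 points), Bakr→Section 3pm (89 points), Santos→Section 2pm (22 points) — total 73+80+68+67+89+22 = 399 points.
Column-greedy (each section in turn goes to its best remaining student) gives 337 points, worse by 62.

Maximum total: 399 points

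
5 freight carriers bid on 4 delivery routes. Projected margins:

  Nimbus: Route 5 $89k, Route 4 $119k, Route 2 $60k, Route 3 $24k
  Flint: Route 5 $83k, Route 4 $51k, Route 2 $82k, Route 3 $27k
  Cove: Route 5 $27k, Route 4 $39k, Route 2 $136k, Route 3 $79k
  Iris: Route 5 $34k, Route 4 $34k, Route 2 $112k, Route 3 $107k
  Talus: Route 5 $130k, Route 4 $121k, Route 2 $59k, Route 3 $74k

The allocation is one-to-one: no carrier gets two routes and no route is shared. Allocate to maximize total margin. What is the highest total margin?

Optimal: Talus→Route 5 ($130k), Nimbus→Route 4 ($119k), Cove→Route 2 ($136k), Iris→Route 3 ($107k) — total 130+119+136+107 = $492k.
Row-greedy (each carrier in turn takes its best remaining route) gives $445k, worse by 47.
Next-best assignment: Nimbus→Route 5, Talus→Route 4, Cove→Route 2, Iris→Route 3 = $453k.
Swapping Cove↔Iris (Cove→Route 3 $79k, Iris→Route 2 $112k) loses 52.

Maximum total: $492k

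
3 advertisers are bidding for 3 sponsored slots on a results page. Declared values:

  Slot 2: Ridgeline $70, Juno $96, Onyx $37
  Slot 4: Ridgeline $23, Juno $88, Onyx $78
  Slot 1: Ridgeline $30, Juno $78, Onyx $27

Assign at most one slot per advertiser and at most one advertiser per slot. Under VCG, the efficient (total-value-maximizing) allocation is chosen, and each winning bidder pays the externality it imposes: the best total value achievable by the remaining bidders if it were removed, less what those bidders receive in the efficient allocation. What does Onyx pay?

Efficient allocation: Ridgeline→Slot 2 ($70), Juno→Slot 1 ($78), Onyx→Slot 4 ($78); total welfare W = $226.
Onyx receives Slot 4 at value $78, so the others get W − 78 = $148.
Without Onyx: best allocation of the remaining 2 bidders over all 3 slots is Ridgeline→Slot 2 ($70), Juno→Slot 4 ($88), total $158.
VCG payment = (others' best without Onyx) − (others' welfare with Onyx) = 158 − 148 = $10.

Onyx pays $10.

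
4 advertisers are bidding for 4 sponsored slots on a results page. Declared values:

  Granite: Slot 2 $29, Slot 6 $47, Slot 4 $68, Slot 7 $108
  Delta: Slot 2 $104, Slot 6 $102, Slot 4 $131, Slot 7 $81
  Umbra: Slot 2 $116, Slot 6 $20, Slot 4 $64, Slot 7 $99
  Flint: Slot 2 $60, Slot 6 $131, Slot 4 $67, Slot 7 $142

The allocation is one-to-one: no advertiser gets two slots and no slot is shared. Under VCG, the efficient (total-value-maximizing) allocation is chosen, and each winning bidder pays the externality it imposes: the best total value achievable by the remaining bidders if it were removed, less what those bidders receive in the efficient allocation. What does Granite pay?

Efficient allocation: Granite→Slot 7 ($108), Delta→Slot 4 ($131), Umbra→Slot 2 ($116), Flint→Slot 6 ($131); total welfare W = $486.
Granite receives Slot 7 at value $108, so the others get W − 108 = $378.
Without Granite: best allocation of the remaining 3 bidders over all 4 slots is Delta→Slot 4 ($131), Umbra→Slot 2 ($116), Flint→Slot 7 ($142), total $389.
VCG payment = (others' best without Granite) − (others' welfare with Granite) = 389 − 378 = $11.

Granite pays $11.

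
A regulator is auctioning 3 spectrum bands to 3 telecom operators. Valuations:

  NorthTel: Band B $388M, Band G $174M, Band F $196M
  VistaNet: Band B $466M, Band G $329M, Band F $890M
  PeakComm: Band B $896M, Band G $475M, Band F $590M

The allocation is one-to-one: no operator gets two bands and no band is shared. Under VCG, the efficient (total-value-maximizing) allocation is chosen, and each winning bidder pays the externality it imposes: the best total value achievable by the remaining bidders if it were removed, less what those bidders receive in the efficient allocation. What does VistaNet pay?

Efficient allocation: NorthTel→Band G ($174M), VistaNet→Band F ($890M), PeakComm→Band B ($896M); total welfare W = $1960M.
VistaNet receives Band F at value $890M, so the others get W − 890 = $1070M.
Without VistaNet: best allocation of the remaining 2 bidders over all 3 bands is NorthTel→Band F ($196M), PeakComm→Band B ($896M), total $1092M.
VCG payment = (others' best without VistaNet) − (others' welfare with VistaNet) = 1092 − 1070 = $22M.

VistaNet pays $22M.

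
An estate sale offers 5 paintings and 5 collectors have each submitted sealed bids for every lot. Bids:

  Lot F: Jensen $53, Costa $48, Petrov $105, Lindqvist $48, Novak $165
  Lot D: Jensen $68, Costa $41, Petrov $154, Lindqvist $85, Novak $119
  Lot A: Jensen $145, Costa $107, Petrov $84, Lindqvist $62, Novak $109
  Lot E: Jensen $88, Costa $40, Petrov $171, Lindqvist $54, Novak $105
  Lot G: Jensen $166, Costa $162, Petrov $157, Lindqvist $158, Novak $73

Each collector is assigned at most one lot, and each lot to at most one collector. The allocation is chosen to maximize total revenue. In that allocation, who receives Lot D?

Lindqvist receives Lot D.

Treat this as an assignment problem: match each collector to one lot.
Optimal: Jensen→Lot A ($145), Costa→Lot G ($162), Petrov→Lot E ($171), Lindqvist→Lot D ($85), Novak→Lot F ($165) — total 145+162+171+85+165 = $728.
Max-entry greedy (repeatedly take the single best remaining cell) gives $694, worse by 34.
Next-best assignment: Jensen→Lot G, Costa→Lot A, Petrov→Lot E, Lindqvist→Lot D, Novak→Lot F = $694.
No other one-to-one assignment exceeds $728.
Lindqvist's own top lot is Lot G ($158), but forcing Lindqvist→Lot G and reassigning the rest optimally gives only $680 — worse by 48.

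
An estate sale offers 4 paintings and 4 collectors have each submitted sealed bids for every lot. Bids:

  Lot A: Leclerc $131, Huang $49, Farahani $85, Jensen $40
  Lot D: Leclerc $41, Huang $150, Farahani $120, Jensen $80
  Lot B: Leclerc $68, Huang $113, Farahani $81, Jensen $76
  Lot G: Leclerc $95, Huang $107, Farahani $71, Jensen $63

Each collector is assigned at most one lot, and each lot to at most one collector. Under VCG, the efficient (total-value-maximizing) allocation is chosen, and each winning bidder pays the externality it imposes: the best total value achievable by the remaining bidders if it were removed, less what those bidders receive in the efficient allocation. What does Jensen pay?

Efficient allocation: Leclerc→Lot A ($131), Huang→Lot G ($107), Farahani→Lot D ($120), Jensen→Lot B ($76); total welfare W = $434.
Jensen receives Lot B at value $76, so the others get W − 76 = $358.
Without Jensen: best allocation of the remaining 3 bidders over all 4 lots is Leclerc→Lot A ($131), Huang→Lot B ($113), Farahani→Lot D ($120), total $364.
VCG payment = (others' best without Jensen) − (others' welfare with Jensen) = 364 − 358 = $6.

Jensen pays $6.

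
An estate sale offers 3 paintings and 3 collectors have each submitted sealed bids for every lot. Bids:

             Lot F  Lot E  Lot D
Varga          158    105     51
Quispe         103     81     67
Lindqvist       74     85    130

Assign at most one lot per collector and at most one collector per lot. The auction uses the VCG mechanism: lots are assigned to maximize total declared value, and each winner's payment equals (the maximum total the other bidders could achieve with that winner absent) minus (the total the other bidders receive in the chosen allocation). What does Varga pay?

Efficient allocation: Varga→Lot F ($158), Quispe→Lot E ($81), Lindqvist→Lot D ($130); total welfare W = $369.
Varga receives Lot F at value $158, so the others get W − 158 = $211.
Without Varga: best allocation of the remaining 2 bidders over all 3 lots is Quispe→Lot F ($103), Lindqvist→Lot D ($130), total $233.
VCG payment = (others' best without Varga) − (others' welfare with Varga) = 233 − 211 = $22.

Varga pays $22.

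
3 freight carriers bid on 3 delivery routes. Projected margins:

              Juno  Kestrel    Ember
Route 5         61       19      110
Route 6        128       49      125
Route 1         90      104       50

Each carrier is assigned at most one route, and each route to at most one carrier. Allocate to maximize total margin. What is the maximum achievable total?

Max total: $342k

Optimal: Juno→Route 6 ($128k), Kestrel→Route 1 ($104k), Ember→Route 5 ($110k) — total 128+104+110 = $342k.
Next-best assignment: Juno→Route 5, Kestrel→Route 1, Ember→Route 6 = $290k.
Every other assignment is strictly worse.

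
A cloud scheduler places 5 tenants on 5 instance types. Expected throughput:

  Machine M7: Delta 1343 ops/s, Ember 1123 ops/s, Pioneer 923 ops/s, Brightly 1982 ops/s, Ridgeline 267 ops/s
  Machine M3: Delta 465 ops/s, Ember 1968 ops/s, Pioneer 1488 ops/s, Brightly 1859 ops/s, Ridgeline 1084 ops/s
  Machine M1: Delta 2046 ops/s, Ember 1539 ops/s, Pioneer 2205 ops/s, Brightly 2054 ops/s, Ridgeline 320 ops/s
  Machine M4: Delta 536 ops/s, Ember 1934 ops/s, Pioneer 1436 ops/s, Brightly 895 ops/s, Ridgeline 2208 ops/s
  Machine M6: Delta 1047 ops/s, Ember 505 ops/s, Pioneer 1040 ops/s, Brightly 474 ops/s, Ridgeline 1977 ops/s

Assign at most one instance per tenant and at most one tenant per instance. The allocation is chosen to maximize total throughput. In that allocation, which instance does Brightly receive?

Optimal: Delta→Machine M1 (2046 ops/s), Ember→Machine M4 (1934 ops/s), Pioneer→Machine M3 (1488 ops/s), Brightly→Machine M7 (1982 ops/s), Ridgeline→Machine M6 (1977 ops/s) — total 2046+1934+1488+1982+1977 = 9427 ops/s.
Max-entry greedy (repeatedly take the single best remaining cell) gives 9410 ops/s, worse by 17.
Next-best assignment: Delta→Machine M6, Ember→Machine M3, Pioneer→Machine M1, Brightly→Machine M7, Ridgeline→Machine M4 = 9410 ops/s.
Brightly's own top instance is Machine M1 (2054 ops/s), but forcing Brightly→Machine M1 and reassigning the rest optimally gives only 8796 ops/s — worse by 631.

Brightly receives Machine M7.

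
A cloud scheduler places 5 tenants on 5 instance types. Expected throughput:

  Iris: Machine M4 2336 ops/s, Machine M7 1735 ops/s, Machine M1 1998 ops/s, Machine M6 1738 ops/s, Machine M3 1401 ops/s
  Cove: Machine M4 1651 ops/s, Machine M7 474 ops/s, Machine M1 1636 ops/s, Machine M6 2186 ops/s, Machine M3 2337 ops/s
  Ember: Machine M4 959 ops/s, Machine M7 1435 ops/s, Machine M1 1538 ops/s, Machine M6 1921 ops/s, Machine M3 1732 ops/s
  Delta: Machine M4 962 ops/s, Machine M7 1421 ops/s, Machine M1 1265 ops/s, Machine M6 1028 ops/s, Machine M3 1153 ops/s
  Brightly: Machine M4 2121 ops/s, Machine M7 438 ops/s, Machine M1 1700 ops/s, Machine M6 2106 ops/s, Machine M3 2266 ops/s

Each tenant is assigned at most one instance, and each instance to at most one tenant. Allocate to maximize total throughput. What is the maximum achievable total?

Treat this as an assignment problem: match each tenant to one instance.
Optimal: Iris→Machine M1 (1998 ops/s), Cove→Machine M3 (2337 ops/s), Ember→Machine M6 (1921 ops/s), Delta→Machine M7 (1421 ops/s), Brightly→Machine M4 (2121 ops/s) — total 1998+2337+1921+1421+2121 = 9798 ops/s.
Row-greedy (each tenant in turn takes its best remaining instance) gives 9715 ops/s, worse by 83.
Every other assignment is strictly worse.

Maximum total: 9798 ops/s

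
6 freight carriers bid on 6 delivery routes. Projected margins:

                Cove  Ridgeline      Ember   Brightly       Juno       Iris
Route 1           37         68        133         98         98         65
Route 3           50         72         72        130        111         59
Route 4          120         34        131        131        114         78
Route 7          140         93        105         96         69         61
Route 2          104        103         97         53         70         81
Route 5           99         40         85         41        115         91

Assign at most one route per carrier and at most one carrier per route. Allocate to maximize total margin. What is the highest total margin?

This is the linear assignment problem.
Optimal: Cove→Route 7 ($140k), Ridgeline→Route 2 ($103k), Ember→Route 1 ($133k), Brightly→Route 3 ($130k), Juno→Route 4 ($114k), Iris→Route 5 ($91k) — total 140+103+133+130+114+91 = $711k.
Max-entry greedy (repeatedly take the single best remaining cell) gives $681k, worse by 30.
Swapping Brightly↔Cove (Brightly→Route 7 $96k, Cove→Route 3 $50k) loses 124.
No other one-to-one assignment exceeds $711k.

Maximum total: $711k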